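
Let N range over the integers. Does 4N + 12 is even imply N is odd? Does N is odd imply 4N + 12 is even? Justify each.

(⇒) fails; (⇐) holds.

(→) This fails: take N = 0. Then 4N + 12 = 12, which is even, yet N = 0 is even, not odd.

(←) Suppose N is odd. Since 4 is even, 4N is even for every N, so 4N + 12 has the same parity as 12, which is even. Hence 4N + 12 is even.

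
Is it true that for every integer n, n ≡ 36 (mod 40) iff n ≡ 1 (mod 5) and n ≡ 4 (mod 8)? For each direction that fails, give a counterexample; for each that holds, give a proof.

(⇒) Suppose n ≡ 36 (mod 40); write n = 40j + 36. Since 5 ∣ 40, reducing mod 5 gives n ≡ 36 ≡ 1 (mod 5); since 8 ∣ 40, reducing mod 8 gives n ≡ 36 ≡ 4 (mod 8).

(⇐) Conversely, if n ≡ 1 (mod 5) and n ≡ 4 (mod 8), then by the Chinese remainder theorem n ≡ 36 (mod 40). This is exactly n ≡ 36 (mod 40).

Both directions hold; the statement is true.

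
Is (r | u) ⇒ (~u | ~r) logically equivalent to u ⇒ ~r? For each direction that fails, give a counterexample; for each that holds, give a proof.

(⇒) Assume the antecedent. If u is true, the antecedent forces (u = T, r = F), and u ⇒ ~r holds there. If u is false, u ⇒ ~r reduces to true regardless of the other variables. Either way u ⇒ ~r holds.

(⇐) Assume the antecedent. If u is true, the antecedent forces (u = T, r = F), and (r | u) ⇒ (~u | ~r) holds there. If u is false, (r | u) ⇒ (~u | ~r) reduces to true regardless of the other variables. Either way (r | u) ⇒ (~u | ~r) holds.

Equivalent; both directions hold.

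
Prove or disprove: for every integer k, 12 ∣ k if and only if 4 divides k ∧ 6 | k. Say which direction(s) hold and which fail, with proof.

Both directions hold; the statement is true.

(→) If 12 ∣ k, write k = 12q. Since 12 = 3·4, k = 4·(3q), so 4 ∣ k; and since 12 = 2·6, k = 6·(2q), so 6 ∣ k.

(←) Suppose 4 ∣ k and 6 ∣ k. Any common multiple of 4 and 6 is a multiple of their lcm; here lcm(4, 6) = 4·6/gcd(4, 6) = 24/2 = 12, so 12 ∣ k.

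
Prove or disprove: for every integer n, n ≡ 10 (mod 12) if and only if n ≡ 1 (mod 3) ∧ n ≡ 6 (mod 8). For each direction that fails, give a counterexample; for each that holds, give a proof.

(⇒) This fails: n = 10 gives 10 ≡ 10 (mod 12) but 10 ≡ 2 (mod 8), so the conjunction on the right does not hold.

(⇐) Conversely, if n ≡ 1 (mod 3) and n ≡ 6 (mod 8), then by the Chinese remainder theorem n ≡ 22 (mod 24). Since 22 ≡ 10 (mod 12) and 12 ∣ 24, we get n ≡ 10 (mod 12).

Only the reverse direction holds.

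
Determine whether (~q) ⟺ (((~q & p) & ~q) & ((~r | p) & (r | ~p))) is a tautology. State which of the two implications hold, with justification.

Forward direction. This fails. Under p = F, q = F, r = F, the left side is true but the right side is false.

Converse. Assume the antecedent. If p is true, the antecedent forces (p = T, q = F, r = T), and ~q holds there. If p is false, the antecedent cannot hold. Either way ~q holds.

Only the converse holds.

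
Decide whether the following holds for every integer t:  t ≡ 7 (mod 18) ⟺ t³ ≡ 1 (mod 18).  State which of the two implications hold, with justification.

(→) Suppose t ≡ 7 (mod 18). Write t = 18j + 7. Then (18j + 7)³ = 5832j³ + 6804j² + 2646j + 343 = 18(324j³ + 378j² + 147j + 19) + 1, so t³ ≡ 1 (mod 18).

(←) This fails: take t = 1. Then 1³ = 1 ≡ 1 (mod 18), yet 1 ≡ 1 (mod 18), not 7.

(⇒) holds; (⇐) fails.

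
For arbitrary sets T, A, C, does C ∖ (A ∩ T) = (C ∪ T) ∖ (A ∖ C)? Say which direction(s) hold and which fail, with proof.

Forward inclusion. Let x ∈ C ∖ (A ∩ T). Then either x ∈ C and x ∉ T, A; or x ∈ T ∩ C and x ∉ A; or x ∈ A ∩ C and x ∉ T. In each case x ∈ (C ∪ T) ∖ (A ∖ C), so C ∖ (A ∩ T) ⊆ (C ∪ T) ∖ (A ∖ C).

Reverse inclusion. This inclusion fails. Take T = {1}, A = ∅, C = ∅; then 1 ∈ (C ∪ T) ∖ (A ∖ C) but 1 ∉ C ∖ (A ∩ T).

(⊆) holds; (⊇) fails.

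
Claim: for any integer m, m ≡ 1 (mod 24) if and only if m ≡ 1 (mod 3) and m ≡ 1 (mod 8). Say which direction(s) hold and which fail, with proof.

[⇒] Suppose m ≡ 1 (mod 24); write m = 24j + 1. Since 3 ∣ 24, reducing mod 3 gives m ≡ 1 (mod 3); since 8 ∣ 24, reducing mod 8 gives m ≡ 1 (mod 8).

[⇐] Conversely, if m ≡ 1 (mod 3) and m ≡ 1 (mod 8), then by the Chinese remainder theorem m ≡ 1 (mod 24). This is exactly m ≡ 1 (mod 24).

Both directions hold; the statement is true.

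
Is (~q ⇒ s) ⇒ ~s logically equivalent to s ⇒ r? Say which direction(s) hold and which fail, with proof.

(→) Assume the antecedent. If q is true, the antecedent forces (q = T, r = F, s = F) or (q = T, r = T, s = F), and s ⇒ r holds there. If q is false, the antecedent forces (q = F, r = F, s = F) or (q = F, r = T, s = F), and s ⇒ r holds there. Either way s ⇒ r holds.

(←) This fails. Under q = F, r = T, s = T, the left side is false but the right side is true.

Only the forward implication holds.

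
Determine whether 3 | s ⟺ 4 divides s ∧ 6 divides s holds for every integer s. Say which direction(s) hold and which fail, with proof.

(→) This fails: take s = 3. Certainly 3 ∣ 3, but 4 ∤ 3.

(←) Suppose 4 ∣ s and 6 ∣ s. Any common multiple of 4 and 6 is a multiple of their lcm; here lcm(4, 6) = 4·6/gcd(4, 6) = 24/2 = 12, so 12 ∣ s. Since 3 ∣ 12, it follows that 3 ∣ s.

The forward direction fails; the converse holds.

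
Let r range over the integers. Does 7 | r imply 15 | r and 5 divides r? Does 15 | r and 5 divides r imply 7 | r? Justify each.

Forward direction. This fails: take r = 7. Certainly 7 ∣ 7, but 15 ∤ 7.

Converse. This fails: take r = 15. Both 15 ∣ 15 and 5 ∣ 15, yet 15 is not a multiple of 7 (since 15 = 2·7 + 1), so 7 ∤ 15.

Both directions fail.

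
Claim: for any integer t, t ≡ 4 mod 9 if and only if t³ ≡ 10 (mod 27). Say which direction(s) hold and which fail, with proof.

(→) Suppose t ≡ 4 (mod 9). Working modulo 27, t ∈ {4, 13, 22}; for each such r, r³ ≡ 10 (mod 27).

(←) Conversely, the residues r modulo 27 with r³ ≡ 10 (mod 27) are exactly {4, 13, 22}, and each is ≡ 4 (mod 9).

The biconditional holds.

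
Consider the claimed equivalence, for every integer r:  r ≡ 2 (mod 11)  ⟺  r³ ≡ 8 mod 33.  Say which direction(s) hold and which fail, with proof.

(⇒) This fails: take r = 13. Then 13 ≡ 2 (mod 11), but 13³ = 2197 ≡ 19 (mod 33), not 8.

(⇐) Conversely, the residues r modulo 33 with r³ ≡ 8 (mod 33) are exactly {2}, and each is ≡ 2 (mod 11).

Only the reverse direction holds.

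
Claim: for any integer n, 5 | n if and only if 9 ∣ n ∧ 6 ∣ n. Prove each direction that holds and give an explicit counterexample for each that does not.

(⇒) This fails: take n = 5. Certainly 5 ∣ 5, but 9 ∤ 5.

(⇐) This fails: take n = 18. Both 9 ∣ 18 and 6 ∣ 18, yet 18 is not a multiple of 5 (since 18 = 3·5 + 3), so 5 ∤ 18.

Neither implication holds.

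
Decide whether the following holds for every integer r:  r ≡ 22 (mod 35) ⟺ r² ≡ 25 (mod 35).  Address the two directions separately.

Both directions fail.

[⇒] This fails: take r = 22. Then 22 ≡ 22 (mod 35), but 22² = 484 ≡ 29 (mod 35), not 25.

[⇐] This fails: take r = 5. Then 5² = 25 ≡ 25 (mod 35), yet 5 ≡ 5 (mod 35), not 22.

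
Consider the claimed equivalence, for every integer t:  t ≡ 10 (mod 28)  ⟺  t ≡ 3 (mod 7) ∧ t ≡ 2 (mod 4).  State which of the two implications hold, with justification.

Equivalent; both directions hold.

Forward direction. Suppose t ≡ 10 (mod 28); write t = 28j + 10. Since 7 ∣ 28, reducing mod 7 gives t ≡ 10 ≡ 3 (mod 7); since 4 ∣ 28, reducing mod 4 gives t ≡ 10 ≡ 2 (mod 4).

Converse. If t ≡ 3 (mod 7) and t ≡ 2 (mod 4), then by the Chinese remainder theorem t ≡ 10 (mod 28). This is exactly t ≡ 10 (mod 28).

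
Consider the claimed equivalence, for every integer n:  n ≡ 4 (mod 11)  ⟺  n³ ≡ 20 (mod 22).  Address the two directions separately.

(←) The residues r modulo 22 with r³ ≡ 20 (mod 22) are exactly {4}, and each is ≡ 4 (mod 11).

(→) This fails: take n = 15. Then 15 ≡ 4 (mod 11), but 15³ = 3375 ≡ 9 (mod 22), not 20.

Only the converse holds.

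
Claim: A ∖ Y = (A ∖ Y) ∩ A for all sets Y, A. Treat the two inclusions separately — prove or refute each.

The two sets are equal.

Forward inclusion. Let x ∈ A ∖ Y. Then x ∈ A and x ∉ Y, from which x ∈ (A ∖ Y) ∩ A.

Reverse inclusion. Let x ∈ (A ∖ Y) ∩ A. Then x ∈ A and x ∉ Y, from which x ∈ A ∖ Y.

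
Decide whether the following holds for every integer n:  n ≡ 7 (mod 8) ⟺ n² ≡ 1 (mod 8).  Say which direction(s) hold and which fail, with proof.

(⇐) This fails: take n = 1. Then 1² = 1 ≡ 1 (mod 8), yet 1 ≡ 1 (mod 8), not 7.

(⇒) Suppose n ≡ 7 (mod 8). Write n = 8j + 7. Then (8j + 7)² = 64j² + 112j + 49 = 8(8j² + 14j + 6) + 1, so n² ≡ 1 (mod 8).

Not equivalent: only (⇒) holds.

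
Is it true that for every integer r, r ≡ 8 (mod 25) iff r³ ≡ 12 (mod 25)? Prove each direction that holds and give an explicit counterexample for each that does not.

(⟹) Suppose r ≡ 8 (mod 25). Write r = 25j + 8. Then (25j + 8)³ = 15625j³ + 15000j² + 4800j + 512 = 25(625j³ + 600j² + 192j + 20) + 12, so r³ ≡ 12 (mod 25).

(⟸) Conversely, suppose r³ ≡ 12 (mod 25). The only residue r in {0, …, 24} with r³ ≡ 12 (mod 25) is r = 8, so r ≡ 8 (mod 25).

Both implications hold.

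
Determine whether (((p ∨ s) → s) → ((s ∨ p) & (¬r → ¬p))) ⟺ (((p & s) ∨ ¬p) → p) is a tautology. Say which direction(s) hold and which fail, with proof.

Both directions fail.

[⇒] This fails. Under s = T, r = F, p = F, the left side is true but the right side is false.

[⇐] This fails. Under s = T, r = F, p = T, the left side is false but the right side is true.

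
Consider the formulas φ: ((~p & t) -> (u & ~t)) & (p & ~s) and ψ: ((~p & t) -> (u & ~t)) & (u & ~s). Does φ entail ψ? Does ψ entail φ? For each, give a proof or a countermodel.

(⟹) This fails. Under u = F, s = F, p = T, t = T, the left side is true but the right side is false.

(⟸) This fails. Under u = T, s = F, p = F, t = F, the left side is false but the right side is true.

Neither implication holds.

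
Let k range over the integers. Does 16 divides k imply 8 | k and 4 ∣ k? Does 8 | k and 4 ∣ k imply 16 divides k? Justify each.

Not equivalent: only (⇒) holds.

(←) This fails: take k = 8. Both 8 ∣ 8 and 4 ∣ 8, yet 8 is not a multiple of 16 (since 8 = 0·16 + 8), so 16 ∤ 8.

(→) If 16 ∣ k, write k = 16q. Since 16 = 2·8, k = 8·(2q), so 8 ∣ k; and since 16 = 4·4, k = 4·(4q), so 4 ∣ k.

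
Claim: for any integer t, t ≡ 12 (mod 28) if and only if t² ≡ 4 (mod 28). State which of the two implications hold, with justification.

Forward direction. Suppose t ≡ 12 (mod 28). Write t = 28j + 12. Then (28j + 12)² = 784j² + 672j + 144 = 28(28j² + 24j + 5) + 4, so t² ≡ 4 (mod 28).

Converse. This fails: take t = 2. Then 2² = 4 ≡ 4 (mod 28), yet 2 ≡ 2 (mod 28), not 12.

Not equivalent: only (⇒) holds.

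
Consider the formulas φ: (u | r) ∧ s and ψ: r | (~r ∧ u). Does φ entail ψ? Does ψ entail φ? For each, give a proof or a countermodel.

(⟸) This fails. Under u = T, s = F, r = F, the left side is false but the right side is true.

(⟹) Assume the antecedent. If u is true, r | (~r ∧ u) reduces to true regardless of the other variables. If u is false, the antecedent forces (u = F, s = T, r = T), and r | (~r ∧ u) holds there. Either way r | (~r ∧ u) holds.

Not equivalent: only (⇒) holds.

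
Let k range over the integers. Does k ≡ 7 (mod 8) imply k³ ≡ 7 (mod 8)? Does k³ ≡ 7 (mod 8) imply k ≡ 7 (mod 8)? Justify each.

(⇒) Suppose k ≡ 7 (mod 8). Write k = 8j + 7. Then (8j + 7)³ = 512j³ + 1344j² + 1176j + 343 = 8(64j³ + 168j² + 147j + 42) + 7, so k³ ≡ 7 (mod 8).

(⇐) For the converse, argue contrapositively. If k ≢ 7 (mod 8), then k is congruent to one of 0, 1, 2, 3, 4, 5, 6 modulo 8, and these give k³ ≡ 0, 1, 0, 3, 0, 5, 0 respectively — never 7.

Equivalent; both directions hold.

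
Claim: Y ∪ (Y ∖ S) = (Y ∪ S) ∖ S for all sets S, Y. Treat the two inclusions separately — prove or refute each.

(⟹) This inclusion fails. Take S = {1}, Y = {1}; then 1 ∈ Y ∪ (Y ∖ S) but 1 ∉ (Y ∪ S) ∖ S.

(⟸) Let x ∈ (Y ∪ S) ∖ S. Then x ∈ Y and x ∉ S, from which x ∈ Y ∪ (Y ∖ S).

Only the reverse inclusion holds.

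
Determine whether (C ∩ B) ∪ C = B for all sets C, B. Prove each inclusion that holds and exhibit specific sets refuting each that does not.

Neither inclusion holds.

(⟹) This inclusion fails. Take C = {1}, B = ∅; then 1 ∈ (C ∩ B) ∪ C but 1 ∉ B.

(⟸) This inclusion fails. Take C = ∅, B = {1}; then 1 ∈ B but 1 ∉ (C ∩ B) ∪ C.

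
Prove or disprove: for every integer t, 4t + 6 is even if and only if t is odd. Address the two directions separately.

(←) Suppose t is odd. Since 4 is even, 4t is even for every t, so 4t + 6 has the same parity as 6, which is even. Hence 4t + 6 is even.

(→) This fails: take t = 0. Then 4t + 6 = 6, which is even, yet t = 0 is even, not odd.

Only the converse holds.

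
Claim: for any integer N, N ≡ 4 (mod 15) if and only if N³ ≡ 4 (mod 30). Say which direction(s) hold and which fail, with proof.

The forward direction fails; the converse holds.

[⇒] This fails: take N = 19. Then 19 ≡ 4 (mod 15), but 19³ = 6859 ≡ 19 (mod 30), not 4.

[⇐] Conversely, the residues r modulo 30 with r³ ≡ 4 (mod 30) are exactly {4}, and each is ≡ 4 (mod 15).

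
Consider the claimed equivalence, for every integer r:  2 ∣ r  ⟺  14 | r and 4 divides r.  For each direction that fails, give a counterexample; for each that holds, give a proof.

The forward direction fails; the converse holds.

Forward direction. This fails: take r = 2. Certainly 2 ∣ 2, but 14 ∤ 2.

Converse. Suppose 14 ∣ r and 4 ∣ r. Any common multiple of 14 and 4 is a multiple of their lcm; here lcm(14, 4) = 14·4/gcd(14, 4) = 56/2 = 28, so 28 ∣ r. Since 2 ∣ 28, it follows that 2 ∣ r.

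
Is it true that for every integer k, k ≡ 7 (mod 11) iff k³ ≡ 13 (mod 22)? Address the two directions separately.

Forward direction. This fails: take k = 18. Then 18 ≡ 7 (mod 11), but 18³ = 5832 ≡ 2 (mod 22), not 13.

Converse. The residues r modulo 22 with r³ ≡ 13 (mod 22) are exactly {7}, and each is ≡ 7 (mod 11).

The forward direction fails; the converse holds.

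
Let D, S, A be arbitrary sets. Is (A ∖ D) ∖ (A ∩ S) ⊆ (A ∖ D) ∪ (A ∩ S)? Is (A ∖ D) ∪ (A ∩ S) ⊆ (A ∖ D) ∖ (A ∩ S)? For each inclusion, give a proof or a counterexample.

Reverse inclusion. This inclusion fails. Take D = ∅, S = {1}, A = {1}; then 1 ∈ (A ∖ D) ∪ (A ∩ S) but 1 ∉ (A ∖ D) ∖ (A ∩ S).

Forward inclusion. Let x ∈ (A ∖ D) ∖ (A ∩ S). Then x ∈ A and x ∉ D, S, from which x ∈ (A ∖ D) ∪ (A ∩ S).

Only the forward inclusion holds.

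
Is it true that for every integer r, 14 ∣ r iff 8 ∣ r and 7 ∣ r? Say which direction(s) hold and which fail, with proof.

Only the reverse direction holds.

(⇒) This fails: take r = 14. Certainly 14 ∣ 14, but 8 ∤ 14.

(⇐) Suppose 8 ∣ r and 7 ∣ r. Any common multiple of 8 and 7 is a multiple of their lcm; here gcd(8, 7) = 1, so lcm(8, 7) = 8·7 = 56, so 56 ∣ r. Since 14 ∣ 56, it follows that 14 ∣ r.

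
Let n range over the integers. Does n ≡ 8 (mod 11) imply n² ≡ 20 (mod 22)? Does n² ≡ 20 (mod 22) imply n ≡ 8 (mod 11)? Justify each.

Forward direction. This fails: take n = 19. Then 19 ≡ 8 (mod 11), but 19² = 361 ≡ 9 (mod 22), not 20.

Converse. This fails: take n = 14. Then 14² = 196 ≡ 20 (mod 22), yet 14 ≡ 3 (mod 11), not 8.

Both directions fail.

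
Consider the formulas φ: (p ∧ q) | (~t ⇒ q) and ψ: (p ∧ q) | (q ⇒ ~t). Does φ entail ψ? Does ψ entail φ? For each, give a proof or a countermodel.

[⇒] This fails. Under t = T, p = F, q = T, the left side is true but the right side is false.

[⇐] This fails. Under t = F, p = F, q = F, the left side is false but the right side is true.

Both directions fail.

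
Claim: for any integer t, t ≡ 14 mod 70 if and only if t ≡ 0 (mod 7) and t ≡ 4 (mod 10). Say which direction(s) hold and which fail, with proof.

Both directions hold.

(⟹) Suppose t ≡ 14 (mod 70); write t = 70j + 14. Since 7 ∣ 70, reducing mod 7 gives t ≡ 14 ≡ 0 (mod 7); since 10 ∣ 70, reducing mod 10 gives t ≡ 14 ≡ 4 (mod 10).

(⟸) Conversely, if t ≡ 0 (mod 7) and t ≡ 4 (mod 10), then by the Chinese remainder theorem t ≡ 14 (mod 70). This is exactly t ≡ 14 (mod 70).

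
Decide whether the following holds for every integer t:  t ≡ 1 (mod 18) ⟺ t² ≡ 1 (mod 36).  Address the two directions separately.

Only the forward implication holds.

(⇒) Suppose t ≡ 1 (mod 18). Working modulo 36, t ∈ {1, 19}; for each such r, r² ≡ 1 (mod 36).

(⇐) This fails: take t = 17. Then 17² = 289 ≡ 1 (mod 36), yet 17 ≡ 17 (mod 18), not 1.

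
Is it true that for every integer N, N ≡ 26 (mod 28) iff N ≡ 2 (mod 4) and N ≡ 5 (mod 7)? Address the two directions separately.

Both implications hold.

(→) Suppose N ≡ 26 (mod 28); write N = 28j + 26. Since 4 ∣ 28, reducing mod 4 gives N ≡ 26 ≡ 2 (mod 4); since 7 ∣ 28, reducing mod 7 gives N ≡ 26 ≡ 5 (mod 7).

(←) Conversely, if N ≡ 2 (mod 4) and N ≡ 5 (mod 7), then by the Chinese remainder theorem N ≡ 26 (mod 28). This is exactly N ≡ 26 (mod 28).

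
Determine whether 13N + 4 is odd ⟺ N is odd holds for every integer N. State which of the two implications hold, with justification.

[⇒] Suppose 13N + 4 is odd. Since 13 is odd, 13N and N have the same parity, so 13N + 4 ≡ N + 4 (mod 2). As 4 is even, 13N + 4 is odd exactly when N is odd. Thus N is odd.

[⇐] Conversely, suppose N is odd; write N = 2j + 1. Then 13N + 4 = 13·(2j + 1) + 4 = 2·13j + 17, which is odd.

Both implications hold.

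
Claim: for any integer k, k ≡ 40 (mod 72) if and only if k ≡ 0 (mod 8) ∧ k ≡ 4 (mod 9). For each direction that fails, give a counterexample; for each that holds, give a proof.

(⇒) Suppose k ≡ 40 (mod 72); write k = 72j + 40. Since 8 ∣ 72, reducing mod 8 gives k ≡ 40 ≡ 0 (mod 8); since 9 ∣ 72, reducing mod 9 gives k ≡ 40 ≡ 4 (mod 9).

(⇐) Conversely, if k ≡ 0 (mod 8) and k ≡ 4 (mod 9), then by the Chinese remainder theorem k ≡ 40 (mod 72). This is exactly k ≡ 40 (mod 72).

Equivalent; both directions hold.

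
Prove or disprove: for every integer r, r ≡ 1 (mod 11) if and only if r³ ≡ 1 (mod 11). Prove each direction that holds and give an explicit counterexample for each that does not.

(⇒) Suppose r ≡ 1 (mod 11). Write r = 11j + 1. Then (11j + 1)³ = 1331j³ + 363j² + 33j + 1 = 11(121j³ + 33j² + 3j) + 1, so r³ ≡ 1 (mod 11).

(⇐) Conversely, suppose r³ ≡ 1 (mod 11). The only residue r in {0, …, 10} with r³ ≡ 1 (mod 11) is r = 1, so r ≡ 1 (mod 11).

Both directions hold.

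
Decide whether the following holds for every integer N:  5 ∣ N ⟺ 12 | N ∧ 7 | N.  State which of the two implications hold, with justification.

Neither implication holds.

[⇒] This fails: take N = 5. Certainly 5 ∣ 5, but 12 ∤ 5.

[⇐] This fails: take N = 84. Both 12 ∣ 84 and 7 ∣ 84, yet 84 is not a multiple of 5 (since 84 = 16·5 + 4), so 5 ∤ 84.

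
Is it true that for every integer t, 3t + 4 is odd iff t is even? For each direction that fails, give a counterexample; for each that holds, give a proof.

Neither direction holds.

(⟹) This fails: t = 7 gives 3t + 4 = 25, which is odd, but 7 is odd, not even.

(⟸) This also fails: t = 6 is even, but 3t + 4 = 22 is even, not odd.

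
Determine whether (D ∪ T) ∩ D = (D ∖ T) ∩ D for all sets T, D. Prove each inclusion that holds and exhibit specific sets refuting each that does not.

(⟹) This inclusion fails. Take T = {1}, D = {1}; then 1 ∈ (D ∪ T) ∩ D but 1 ∉ (D ∖ T) ∩ D.

(⟸) Let x ∈ (D ∖ T) ∩ D. Then x ∈ D and x ∉ T, from which x ∈ (D ∪ T) ∩ D.

Only the reverse inclusion holds.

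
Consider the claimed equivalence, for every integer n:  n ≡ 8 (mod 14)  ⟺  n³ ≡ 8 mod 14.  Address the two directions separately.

Only the forward direction holds.

(⇐) This fails: take n = 2. Then 2³ = 8 ≡ 8 (mod 14), yet 2 ≡ 2 (mod 14), not 8.

(⇒) Suppose n ≡ 8 (mod 14). Write n = 14j + 8. Then (14j + 8)³ = 2744j³ + 4704j² + 2688j + 512 = 14(196j³ + 336j² + 192j + 36) + 8, so n³ ≡ 8 (mod 14).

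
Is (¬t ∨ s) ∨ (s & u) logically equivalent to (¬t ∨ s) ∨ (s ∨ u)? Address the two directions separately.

(→) Assume the antecedent. If t is true, the antecedent forces (t = T, u = F, s = T) or (t = T, u = T, s = T), and (¬t ∨ s) ∨ (s ∨ u) holds there. If t is false, (¬t ∨ s) ∨ (s ∨ u) reduces to true regardless of the other variables. Either way (¬t ∨ s) ∨ (s ∨ u) holds.

(←) This fails. Under t = T, u = T, s = F, the left side is false but the right side is true.

Only the forward implication holds.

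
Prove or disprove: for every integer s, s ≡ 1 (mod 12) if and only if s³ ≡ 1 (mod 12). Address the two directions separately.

Both implications hold.

Forward direction. Suppose s ≡ 1 (mod 12). Write s = 12j + 1. Then (12j + 1)³ = 1728j³ + 432j² + 36j + 1 = 12(144j³ + 36j² + 3j) + 1, so s³ ≡ 1 (mod 12).

Converse. Suppose s³ ≡ 1 (mod 12). The only residue r in {0, …, 11} with r³ ≡ 1 (mod 12) is r = 1, so s ≡ 1 (mod 12).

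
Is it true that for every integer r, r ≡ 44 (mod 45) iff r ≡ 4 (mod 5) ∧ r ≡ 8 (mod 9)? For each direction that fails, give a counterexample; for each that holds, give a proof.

Both directions hold; the statement is true.

[⇒] Suppose r ≡ 44 (mod 45); write r = 45j + 44. Since 5 ∣ 45, reducing mod 5 gives r ≡ 44 ≡ 4 (mod 5); since 9 ∣ 45, reducing mod 9 gives r ≡ 44 ≡ 8 (mod 9).

[⇐] Conversely, if r ≡ 4 (mod 5) and r ≡ 8 (mod 9), then by the Chinese remainder theorem r ≡ 44 (mod 45). This is exactly r ≡ 44 (mod 45).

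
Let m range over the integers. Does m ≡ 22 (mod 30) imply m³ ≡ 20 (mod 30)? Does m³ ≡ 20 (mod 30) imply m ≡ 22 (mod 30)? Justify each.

(⟹) This fails: take m = 22. Then 22 ≡ 22 (mod 30), but 22³ = 10648 ≡ 28 (mod 30), not 20.

(⟸) This fails: take m = 20. Then 20³ = 8000 ≡ 20 (mod 30), yet 20 ≡ 20 (mod 30), not 22.

Both directions fail.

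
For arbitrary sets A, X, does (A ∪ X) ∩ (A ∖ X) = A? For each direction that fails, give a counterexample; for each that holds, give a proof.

(⊆) holds; (⊇) fails.

(⟹) Let x ∈ (A ∪ X) ∩ (A ∖ X). Then x ∈ A and x ∉ X, from which x ∈ A.

(⟸) This inclusion fails. Take A = {1}, X = {1}; then 1 ∈ A but 1 ∉ (A ∪ X) ∩ (A ∖ X).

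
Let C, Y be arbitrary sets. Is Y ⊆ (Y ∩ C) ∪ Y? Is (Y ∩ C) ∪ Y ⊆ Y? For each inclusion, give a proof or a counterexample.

The two sets are equal.

(⊇) Let x ∈ (Y ∩ C) ∪ Y. Then either x ∈ Y and x ∉ C; or x ∈ C ∩ Y. In each case x ∈ Y, so (Y ∩ C) ∪ Y ⊆ Y.

(⊆) Let x ∈ Y. Then either x ∈ Y and x ∉ C; or x ∈ C ∩ Y. In each case x ∈ (Y ∩ C) ∪ Y, so Y ⊆ (Y ∩ C) ∪ Y.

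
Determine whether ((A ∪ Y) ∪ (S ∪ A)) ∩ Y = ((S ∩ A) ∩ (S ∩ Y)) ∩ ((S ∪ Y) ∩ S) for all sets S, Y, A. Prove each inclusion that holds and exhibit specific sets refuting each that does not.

(⊆) fails; (⊇) holds.

(⊆) This inclusion fails. Take S = ∅, Y = {1}, A = ∅; then 1 ∈ ((A ∪ Y) ∪ (S ∪ A)) ∩ Y but 1 ∉ ((S ∩ A) ∩ (S ∩ Y)) ∩ ((S ∪ Y) ∩ S).

(⊇) Let x ∈ ((S ∩ A) ∩ (S ∩ Y)) ∩ ((S ∪ Y) ∩ S). Then x ∈ S ∩ Y ∩ A, from which x ∈ ((A ∪ Y) ∪ (S ∪ A)) ∩ Y.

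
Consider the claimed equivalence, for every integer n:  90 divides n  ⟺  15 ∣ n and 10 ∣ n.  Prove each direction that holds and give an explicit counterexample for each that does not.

Only the forward implication holds.

(⟸) This fails: take n = 30. Both 15 ∣ 30 and 10 ∣ 30, yet 30 is not a multiple of 90 (since 30 = 0·90 + 30), so 90 ∤ 30.

(⟹) If 90 ∣ n, write n = 90q. Since 90 = 6·15, n = 15·(6q), so 15 ∣ n; and since 90 = 9·10, n = 10·(9q), so 10 ∣ n.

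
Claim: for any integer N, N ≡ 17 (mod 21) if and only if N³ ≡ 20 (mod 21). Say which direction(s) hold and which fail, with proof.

Only the forward implication holds.

(→) Suppose N ≡ 17 (mod 21). Write N = 21j + 17. Then (21j + 17)³ = 9261j³ + 22491j² + 18207j + 4913 = 21(441j³ + 1071j² + 867j + 233) + 20, so N³ ≡ 20 (mod 21).

(←) This fails: take N = 5. Then 5³ = 125 ≡ 20 (mod 21), yet 5 ≡ 5 (mod 21), not 17.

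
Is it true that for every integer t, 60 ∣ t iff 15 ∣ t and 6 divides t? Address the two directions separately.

Not equivalent: only (⇒) holds.

(⇒) If 60 ∣ t, write t = 60q. Since 60 = 4·15, t = 15·(4q), so 15 ∣ t; and since 60 = 10·6, t = 6·(10q), so 6 ∣ t.

(⇐) This fails: take t = 30. Both 15 ∣ 30 and 6 ∣ 30, yet 30 is not a multiple of 60 (since 30 = 0·60 + 30), so 60 ∤ 30.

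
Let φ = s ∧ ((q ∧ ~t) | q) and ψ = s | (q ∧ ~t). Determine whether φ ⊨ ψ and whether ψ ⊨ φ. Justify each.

The forward direction holds; the converse fails.

Forward direction. Assume the antecedent. If q is true, the antecedent forces (q = T, s = T, t = F) or (q = T, s = T, t = T), and s | (q ∧ ~t) holds there. If q is false, the antecedent cannot hold. Either way s | (q ∧ ~t) holds.

Converse. This fails. Under q = T, s = F, t = F, the left side is false but the right side is true.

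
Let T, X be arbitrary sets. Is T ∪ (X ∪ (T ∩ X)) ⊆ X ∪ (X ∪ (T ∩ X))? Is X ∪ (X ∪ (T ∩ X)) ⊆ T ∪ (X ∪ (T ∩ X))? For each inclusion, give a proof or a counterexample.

The sets are not equal: only the reverse inclusion holds.

Forward inclusion. This inclusion fails. Take T = {1}, X = ∅; then 1 ∈ T ∪ (X ∪ (T ∩ X)) but 1 ∉ X ∪ (X ∪ (T ∩ X)).

Reverse inclusion. Let x ∈ X ∪ (X ∪ (T ∩ X)). Then either x ∈ X and x ∉ T; or x ∈ T ∩ X. In each case x ∈ T ∪ (X ∪ (T ∩ X)), so X ∪ (X ∪ (T ∩ X)) ⊆ T ∪ (X ∪ (T ∩ X)).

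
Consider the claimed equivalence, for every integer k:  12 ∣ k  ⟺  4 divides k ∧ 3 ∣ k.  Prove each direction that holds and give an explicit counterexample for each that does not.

(←) Suppose 4 ∣ k and 3 ∣ k. Any common multiple of 4 and 3 is a multiple of their lcm; here gcd(4, 3) = 1, so lcm(4, 3) = 4·3 = 12, so 12 ∣ k.

(→) If 12 ∣ k, write k = 12q. Since 12 = 3·4, k = 4·(3q), so 4 ∣ k; and since 12 = 4·3, k = 3·(4q), so 3 ∣ k.

Both implications hold.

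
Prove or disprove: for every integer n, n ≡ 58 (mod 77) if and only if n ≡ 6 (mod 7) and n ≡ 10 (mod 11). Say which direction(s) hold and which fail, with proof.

Both directions fail.

(⟹) This fails: n = 58 gives 58 ≡ 58 (mod 77) but 58 ≡ 2 (mod 7), so the conjunction on the right does not hold.

(⟸) This fails: n = 76 satisfies both congruences on the right (76 ≡ 6 mod 7 and 76 ≡ 10 mod 11) yet 76 ≡ 76 (mod 77), not 58.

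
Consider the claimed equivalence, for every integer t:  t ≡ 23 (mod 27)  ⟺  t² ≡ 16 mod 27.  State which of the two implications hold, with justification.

(⟹) Suppose t ≡ 23 (mod 27). Write t = 27j + 23. Then (27j + 23)² = 729j² + 1242j + 529 = 27(27j² + 46j + 19) + 16, so t² ≡ 16 (mod 27).

(⟸) This fails: take t = 4. Then 4² = 16 ≡ 16 (mod 27), yet 4 ≡ 4 (mod 27), not 23.

Not equivalent: only (⇒) holds.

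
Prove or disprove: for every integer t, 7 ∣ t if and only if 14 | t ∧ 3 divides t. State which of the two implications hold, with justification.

Only the reverse direction holds.

(→) This fails: take t = 7. Certainly 7 ∣ 7, but 14 ∤ 7.

(←) Suppose 14 ∣ t and 3 ∣ t. Any common multiple of 14 and 3 is a multiple of their lcm; here gcd(14, 3) = 1, so lcm(14, 3) = 14·3 = 42, so 42 ∣ t. Since 7 ∣ 42, it follows that 7 ∣ t.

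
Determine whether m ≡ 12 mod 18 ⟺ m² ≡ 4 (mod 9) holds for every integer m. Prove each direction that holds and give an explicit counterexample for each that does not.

Neither direction holds.

[⇒] This fails: take m = 12. Then 12 ≡ 12 (mod 18), but 12² = 144 ≡ 0 (mod 9), not 4.

[⇐] This fails: take m = 2. Then 2² = 4 ≡ 4 (mod 9), yet 2 ≡ 2 (mod 18), not 12.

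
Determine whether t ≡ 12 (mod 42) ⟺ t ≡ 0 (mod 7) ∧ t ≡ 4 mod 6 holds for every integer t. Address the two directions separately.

(⇒) This fails: t = 12 gives 12 ≡ 12 (mod 42) but 12 ≡ 5 (mod 7), so the conjunction on the right does not hold.

(⇐) This fails: t = 28 satisfies both congruences on the right (28 ≡ 0 mod 7 and 28 ≡ 4 mod 6) yet 28 ≡ 28 (mod 42), not 12.

Neither implication holds.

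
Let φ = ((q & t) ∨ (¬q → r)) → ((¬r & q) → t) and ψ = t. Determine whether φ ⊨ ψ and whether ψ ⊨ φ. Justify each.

Only the reverse direction holds.

Converse. Assume the antecedent. If r is true, the consequent reduces to true regardless of the other variables. If r is false, the antecedent forces (r = F, q = F, t = T) or (r = F, q = T, t = T), and the consequent holds there. Either way the consequent holds.

Forward direction. This fails. Under r = F, q = F, t = F, the left side is true but the right side is false.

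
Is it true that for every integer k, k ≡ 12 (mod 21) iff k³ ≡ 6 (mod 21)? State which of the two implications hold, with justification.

Converse. This fails: take k = 3. Then 3³ = 27 ≡ 6 (mod 21), yet 3 ≡ 3 (mod 21), not 12.

Forward direction. Suppose k ≡ 12 (mod 21). Write k = 21j + 12. Then (21j + 12)³ = 9261j³ + 15876j² + 9072j + 1728 = 21(441j³ + 756j² + 432j + 82) + 6, so k³ ≡ 6 (mod 21).

The forward direction holds; the converse fails.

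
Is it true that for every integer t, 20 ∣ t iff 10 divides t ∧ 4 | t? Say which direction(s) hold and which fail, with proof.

(⟹) If 20 ∣ t, write t = 20q. Since 20 = 2·10, t = 10·(2q), so 10 ∣ t; and since 20 = 5·4, t = 4·(5q), so 4 ∣ t.

(⟸) Suppose 10 ∣ t and 4 ∣ t. Any common multiple of 10 and 4 is a multiple of their lcm; here lcm(10, 4) = 10·4/gcd(10, 4) = 40/2 = 20, so 20 ∣ t.

Both implications hold.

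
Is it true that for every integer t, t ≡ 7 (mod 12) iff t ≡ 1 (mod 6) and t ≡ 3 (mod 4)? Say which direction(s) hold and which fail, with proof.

(⟹) Suppose t ≡ 7 (mod 12); write t = 12j + 7. Since 6 ∣ 12, reducing mod 6 gives t ≡ 7 ≡ 1 (mod 6); since 4 ∣ 12, reducing mod 4 gives t ≡ 7 ≡ 3 (mod 4).

(⟸) Conversely, if t ≡ 1 (mod 6) and t ≡ 3 (mod 4), then by the Chinese remainder theorem t ≡ 7 (mod 12). This is exactly t ≡ 7 (mod 12).

The biconditional holds.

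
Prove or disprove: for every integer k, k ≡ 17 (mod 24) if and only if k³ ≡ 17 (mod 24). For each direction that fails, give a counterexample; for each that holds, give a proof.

(⟹) Suppose k ≡ 17 (mod 24). Write k = 24j + 17. Then (24j + 17)³ = 13824j³ + 29376j² + 20808j + 4913 = 24(576j³ + 1224j² + 867j + 204) + 17, so k³ ≡ 17 (mod 24).

(⟸) Conversely, suppose k³ ≡ 17 (mod 24). The only residue r in {0, …, 23} with r³ ≡ 17 (mod 24) is r = 17, so k ≡ 17 (mod 24).

The biconditional holds.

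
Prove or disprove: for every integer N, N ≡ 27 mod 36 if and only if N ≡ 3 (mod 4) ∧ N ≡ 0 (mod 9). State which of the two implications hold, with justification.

(⇒) Suppose N ≡ 27 (mod 36); write N = 36j + 27. Since 4 ∣ 36, reducing mod 4 gives N ≡ 27 ≡ 3 (mod 4); since 9 ∣ 36, reducing mod 9 gives N ≡ 27 ≡ 0 (mod 9).

(⇐) Conversely, if N ≡ 3 (mod 4) and N ≡ 0 (mod 9), then by the Chinese remainder theorem N ≡ 27 (mod 36). This is exactly N ≡ 27 (mod 36).

Both directions hold.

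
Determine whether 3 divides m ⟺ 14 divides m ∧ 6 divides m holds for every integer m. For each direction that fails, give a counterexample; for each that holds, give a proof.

(⟹) This fails: take m = 3. Certainly 3 ∣ 3, but 14 ∤ 3.

(⟸) Suppose 14 ∣ m and 6 ∣ m. Any common multiple of 14 and 6 is a multiple of their lcm; here lcm(14, 6) = 14·6/gcd(14, 6) = 84/2 = 42, so 42 ∣ m. Since 3 ∣ 42, it follows that 3 ∣ m.

(⇒) fails; (⇐) holds.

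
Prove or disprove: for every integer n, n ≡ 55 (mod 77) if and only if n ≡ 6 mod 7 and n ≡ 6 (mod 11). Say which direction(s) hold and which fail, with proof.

(⇒) This fails: n = 55 gives 55 ≡ 55 (mod 77) but 55 ≡ 0 (mod 11), so the conjunction on the right does not hold.

(⇐) This fails: n = 6 satisfies both congruences on the right (6 ≡ 6 mod 7 and 6 ≡ 6 mod 11) yet 6 ≡ 6 (mod 77), not 55.

Neither implication holds.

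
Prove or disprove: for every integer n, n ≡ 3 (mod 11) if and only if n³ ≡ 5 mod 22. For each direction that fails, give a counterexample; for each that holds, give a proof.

(⇒) This fails: take n = 14. Then 14 ≡ 3 (mod 11), but 14³ = 2744 ≡ 16 (mod 22), not 5.

(⇐) Conversely, the residues r modulo 22 with r³ ≡ 5 (mod 22) are exactly {3}, and each is ≡ 3 (mod 11).

Not equivalent: only (⇐) holds.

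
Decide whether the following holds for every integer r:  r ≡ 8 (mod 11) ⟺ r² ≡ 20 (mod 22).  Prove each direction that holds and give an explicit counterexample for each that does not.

(⇒) This fails: take r = 19. Then 19 ≡ 8 (mod 11), but 19² = 361 ≡ 9 (mod 22), not 20.

(⇐) This fails: take r = 14. Then 14² = 196 ≡ 20 (mod 22), yet 14 ≡ 3 (mod 11), not 8.

Both directions fail.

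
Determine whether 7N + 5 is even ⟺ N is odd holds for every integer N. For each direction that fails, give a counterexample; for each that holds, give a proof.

The biconditional holds.

(⇒) Suppose 7N + 5 is even. Since 7 is odd, 7N and N have the same parity, so 7N + 5 ≡ N + 5 (mod 2). As 5 is odd, 7N + 5 is even exactly when N is odd. Thus N is odd.

(⇐) Conversely, suppose N is odd; write N = 2j + 1. Then 7N + 5 = 7·(2j + 1) + 5 = 2·7j + 12, which is even.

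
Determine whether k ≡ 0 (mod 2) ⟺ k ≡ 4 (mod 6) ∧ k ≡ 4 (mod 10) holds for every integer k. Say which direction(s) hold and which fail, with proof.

The forward direction fails; the converse holds.

Converse. If k ≡ 4 (mod 6) and k ≡ 4 (mod 10), then by the Chinese remainder theorem k ≡ 4 (mod 30). Since 4 ≡ 0 (mod 2) and 2 ∣ 30, we get k ≡ 0 (mod 2).

Forward direction. This fails: k = 0 gives 0 ≡ 0 (mod 2) but 0 ≡ 0 (mod 6), so the conjunction on the right does not hold.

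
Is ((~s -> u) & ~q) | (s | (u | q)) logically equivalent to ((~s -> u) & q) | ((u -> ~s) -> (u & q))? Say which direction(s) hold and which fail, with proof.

(⟹) This fails. Under s = T, q = F, u = F, the left side is true but the right side is false.

(⟸) Assume the antecedent. If s is true, the consequent reduces to true regardless of the other variables. If s is false, the antecedent forces (s = F, q = T, u = T), and the consequent holds there. Either way the consequent holds.

(⇒) fails; (⇐) holds.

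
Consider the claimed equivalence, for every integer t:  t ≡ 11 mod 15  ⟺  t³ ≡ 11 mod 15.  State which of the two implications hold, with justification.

Both directions hold.

(⇒) Suppose t ≡ 11 mod 15. Write t = 15j + 11. Then (15j + 11)³ = 3375j³ + 7425j² + 5445j + 1331 = 15(225j³ + 495j² + 363j + 88) + 11, so t³ ≡ 11 (mod 15).

(⇐) Conversely, suppose t³ ≡ 11 (mod 15). The only residue r in {0, …, 14} with r³ ≡ 11 (mod 15) is r = 11, so t ≡ 11 (mod 15).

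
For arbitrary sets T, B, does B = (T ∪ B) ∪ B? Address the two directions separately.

The sets are not equal: only the forward inclusion holds.

(⟹) Let x ∈ B. Then either x ∈ B and x ∉ T; or x ∈ T ∩ B. In each case x ∈ (T ∪ B) ∪ B, so B ⊆ (T ∪ B) ∪ B.

(⟸) This inclusion fails. Take T = {1}, B = ∅; then 1 ∈ (T ∪ B) ∪ B but 1 ∉ B.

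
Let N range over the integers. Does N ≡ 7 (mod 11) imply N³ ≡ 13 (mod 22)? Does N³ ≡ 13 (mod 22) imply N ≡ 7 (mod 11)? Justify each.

Forward direction. This fails: take N = 18. Then 18 ≡ 7 (mod 11), but 18³ = 5832 ≡ 2 (mod 22), not 13.

Converse. The residues r modulo 22 with r³ ≡ 13 (mod 22) are exactly {7}, and each is ≡ 7 (mod 11).

The forward direction fails; the converse holds.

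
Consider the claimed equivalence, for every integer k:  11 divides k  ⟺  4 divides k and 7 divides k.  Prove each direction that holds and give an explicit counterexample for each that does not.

(⇒) This fails: take k = 11. Certainly 11 ∣ 11, but 4 ∤ 11.

(⇐) This fails: take k = 28. Both 4 ∣ 28 and 7 ∣ 28, yet 28 is not a multiple of 11 (since 28 = 2·11 + 6), so 11 ∤ 28.

Both directions fail.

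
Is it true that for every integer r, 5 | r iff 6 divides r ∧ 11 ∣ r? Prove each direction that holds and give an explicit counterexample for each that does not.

Forward direction. This fails: take r = 5. Certainly 5 ∣ 5, but 6 ∤ 5.

Converse. This fails: take r = 66. Both 6 ∣ 66 and 11 ∣ 66, yet 66 is not a multiple of 5 (since 66 = 13·5 + 1), so 5 ∤ 66.

Neither direction holds.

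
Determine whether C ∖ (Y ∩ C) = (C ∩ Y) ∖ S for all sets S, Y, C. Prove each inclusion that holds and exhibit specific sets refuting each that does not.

(⟹) This inclusion fails. Take S = ∅, Y = ∅, C = {1}; then 1 ∈ C ∖ (Y ∩ C) but 1 ∉ (C ∩ Y) ∖ S.

(⟸) This inclusion fails. Take S = ∅, Y = {1}, C = {1}; then 1 ∈ (C ∩ Y) ∖ S but 1 ∉ C ∖ (Y ∩ C).

Both inclusions fail.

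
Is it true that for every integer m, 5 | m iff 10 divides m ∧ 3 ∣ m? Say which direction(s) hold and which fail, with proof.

(→) This fails: take m = 5. Certainly 5 ∣ 5, but 10 ∤ 5.

(←) Suppose 10 ∣ m and 3 ∣ m. Any common multiple of 10 and 3 is a multiple of their lcm; here gcd(10, 3) = 1, so lcm(10, 3) = 10·3 = 30, so 30 ∣ m. Since 5 ∣ 30, it follows that 5 ∣ m.

Not equivalent: only (⇐) holds.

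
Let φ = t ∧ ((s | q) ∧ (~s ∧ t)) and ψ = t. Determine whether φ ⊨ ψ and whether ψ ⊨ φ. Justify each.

The forward direction holds; the converse fails.

Forward direction. Assume the antecedent. If s is true, the antecedent cannot hold. If s is false, the antecedent forces (s = F, q = T, t = T), and t holds there. Either way t holds.

Converse. This fails. Under s = F, q = F, t = T, the left side is false but the right side is true.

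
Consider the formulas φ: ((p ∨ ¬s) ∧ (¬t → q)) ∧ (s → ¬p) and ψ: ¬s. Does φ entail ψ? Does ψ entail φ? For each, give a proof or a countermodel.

(⇒) holds; (⇐) fails.

(⇒) Assume the antecedent. If s is true, the antecedent cannot hold. If s is false, ¬s reduces to true regardless of the other variables. Either way ¬s holds.

(⇐) This fails. Under s = F, q = F, p = F, t = F, the left side is false but the right side is true.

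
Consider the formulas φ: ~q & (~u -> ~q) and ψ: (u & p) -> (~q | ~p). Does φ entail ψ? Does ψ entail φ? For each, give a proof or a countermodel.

The forward direction holds; the converse fails.

(⟹) Assume the antecedent. If q is true, the antecedent cannot hold. If q is false, (u & p) -> (~q | ~p) reduces to true regardless of the other variables. Either way (u & p) -> (~q | ~p) holds.

(⟸) This fails. Under q = T, u = F, p = F, the left side is false but the right side is true.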